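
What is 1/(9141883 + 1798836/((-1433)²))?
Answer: 2053489/18772757978623 ≈ 1.0939e-7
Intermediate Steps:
1/(9141883 + 1798836/((-1433)²)) = 1/(9141883 + 1798836/2053489) = 1/(18772757978623/2053489) = 2053489/18772757978623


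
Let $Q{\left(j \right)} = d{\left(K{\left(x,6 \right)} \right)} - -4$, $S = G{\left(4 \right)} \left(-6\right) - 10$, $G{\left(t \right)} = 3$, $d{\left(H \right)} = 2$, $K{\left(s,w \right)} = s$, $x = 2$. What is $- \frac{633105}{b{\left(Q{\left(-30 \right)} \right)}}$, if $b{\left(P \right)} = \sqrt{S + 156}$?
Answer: $- \frac{633105 \sqrt{2}}{16} \approx -55959.0$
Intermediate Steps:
$S = -28$ ($S = 3 \left(-6\right) - 10 = -18 - 10 = -28$)
$Q{\left(j \right)} = 6$ ($Q{\left(j \right)} = 2 - -4 = 2 + 4 = 6$)
$b{\left(P \right)} = 8 \sqrt{2}$ ($b{\left(P \right)} = \sqrt{-28 + 156} = \sqrt{128} = 8 \sqrt{2}$)
$- \frac{633105}{b{\left(Q{\left(-30 \right)} \right)}} = - \frac{633105}{8 \sqrt{2}} = - 633105 \frac{\sqrt{2}}{16} = - \frac{633105 \sqrt{2}}{16}$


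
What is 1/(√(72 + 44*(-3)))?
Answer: -I*√15/30 ≈ -0.1291*I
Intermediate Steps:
1/(√(72 + 44*(-3))) = 1/(√(72 - 132)) = 1/(√(-60)) = 1/(2*I*√15) = -I*√15/30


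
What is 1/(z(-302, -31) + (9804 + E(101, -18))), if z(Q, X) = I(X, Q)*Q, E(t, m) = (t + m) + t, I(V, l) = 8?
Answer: 1/7572 ≈ 0.00013207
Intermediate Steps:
E(t, m) = m + 2*t (E(t, m) = (m + t) + t = m + 2*t)
z(Q, X) = 8*Q
1/(z(-302, -31) + (9804 + E(101, -18))) = 1/(8*(-302) + (9804 + (-18 + 2*101))) = 1/(-2416 + (9804 + (-18 + 202))) = 1/(-2416 + (9804 + 184)) = 1/(-2416 + 9988) = 1/7572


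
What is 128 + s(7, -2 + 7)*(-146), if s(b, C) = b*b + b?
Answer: -8048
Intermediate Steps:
s(b, C) = b + b**2 (s(b, C) = b**2 + b = b + b**2)
128 + s(7, -2 + 7)*(-146) = 128 + (7*(1 + 7))*(-146) = 128 + (7*8)*(-146) = 128 + 56*(-146) = 128 - 8176 = -8048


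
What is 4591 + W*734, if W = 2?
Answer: 6059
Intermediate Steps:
4591 + W*734 = 4591 + 2*734 = 4591 + 1468 = 6059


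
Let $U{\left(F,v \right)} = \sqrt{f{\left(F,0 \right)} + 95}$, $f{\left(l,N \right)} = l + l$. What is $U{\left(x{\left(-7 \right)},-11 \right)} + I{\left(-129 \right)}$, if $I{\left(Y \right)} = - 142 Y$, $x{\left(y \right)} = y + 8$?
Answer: $18318 + \sqrt{97} \approx 18328.0$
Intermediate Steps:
$f{\left(l,N \right)} = 2 l$
$x{\left(y \right)} = 8 + y$
$U{\left(F,v \right)} = \sqrt{95 + 2 F}$ ($U{\left(F,v \right)} = \sqrt{2 F + 95} = \sqrt{95 + 2 F}$)
$U{\left(x{\left(-7 \right)},-11 \right)} + I{\left(-129 \right)} = \sqrt{95 + 2 \left(8 - 7\right)} - -18318 = \sqrt{95 + 2 \cdot 1} + 18318 = \sqrt{95 + 2} + 18318 = \sqrt{97} + 18318 = 18318 + \sqrt{97}$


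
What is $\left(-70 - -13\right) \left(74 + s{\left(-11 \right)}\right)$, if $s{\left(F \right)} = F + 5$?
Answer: $-3876$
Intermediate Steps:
$s{\left(F \right)} = 5 + F$
$\left(-70 - -13\right) \left(74 + s{\left(-11 \right)}\right) = \left(-70 - -13\right) \left(74 + \left(5 - 11\right)\right) = \left(-70 + 13\right) \left(74 - 6\right) = \left(-57\right) 68 = -3876$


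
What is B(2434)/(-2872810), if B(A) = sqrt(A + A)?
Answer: -sqrt(1217)/1436405 ≈ -2.4287e-5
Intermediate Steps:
B(A) = sqrt(2)*sqrt(A) (B(A) = sqrt(2*A) = sqrt(2)*sqrt(A))
B(2434)/(-2872810) = (sqrt(2)*sqrt(2434))/(-2872810) = (2*sqrt(1217))*(-1/2872810) = -sqrt(1217)/1436405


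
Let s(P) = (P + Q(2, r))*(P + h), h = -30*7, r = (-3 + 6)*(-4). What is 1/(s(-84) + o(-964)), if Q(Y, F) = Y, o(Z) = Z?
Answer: 1/23144 ≈ 4.3208e-5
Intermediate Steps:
r = -12 (r = 3*(-4) = -12)
h = -210
s(P) = (-210 + P)*(2 + P) (s(P) = (P + 2)*(P - 210) = (2 + P)*(-210 + P) = (-210 + P)*(2 + P))
1/(s(-84) + o(-964)) = 1/((-420 + (-84)² - 208*(-84)) - 964) = 1/((-420 + 7056 + 17472) - 964) = 1/(24108 - 964) = 1/23144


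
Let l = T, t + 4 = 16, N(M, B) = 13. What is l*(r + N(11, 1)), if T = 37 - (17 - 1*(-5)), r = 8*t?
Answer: 1635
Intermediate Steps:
t = 12 (t = -4 + 16 = 12)
r = 96 (r = 8*12 = 96)
T = 15 (T = 37 - (17 + 5) = 37 - 1*22 = 37 - 22 = 15)
l = 15
l*(r + N(11, 1)) = 15*(96 + 13) = 15*109 = 1635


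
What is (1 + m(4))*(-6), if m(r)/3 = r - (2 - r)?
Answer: -114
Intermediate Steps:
m(r) = -6 + 6*r (m(r) = 3*(r - (2 - r)) = 3*(r + (-2 + r)) = 3*(-2 + 2*r) = -6 + 6*r)
(1 + m(4))*(-6) = (1 + (-6 + 6*4))*(-6) = (1 + (-6 + 24))*(-6) = (1 + 18)*(-6) = 19*(-6) = -114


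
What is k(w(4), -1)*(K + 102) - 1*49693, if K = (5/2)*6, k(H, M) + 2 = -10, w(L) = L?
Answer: -51097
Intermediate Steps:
k(H, M) = -12 (k(H, M) = -2 - 10 = -12)
K = 15 (K = ((½)*5)*6 = (5/2)*6 = 15)
k(w(4), -1)*(K + 102) - 1*49693 = -12*(15 + 102) - 1*49693 = -12*117 - 49693 = -1404 - 49693 = -51097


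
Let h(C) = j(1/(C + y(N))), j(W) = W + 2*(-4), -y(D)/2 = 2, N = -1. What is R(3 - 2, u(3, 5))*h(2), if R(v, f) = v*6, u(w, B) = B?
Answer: -51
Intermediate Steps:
y(D) = -4 (y(D) = -2*2 = -4)
j(W) = -8 + W (j(W) = W - 8 = -8 + W)
h(C) = -8 + 1/(-4 + C) (h(C) = -8 + 1/(C - 4) = -8 + 1/(-4 + C))
R(v, f) = 6*v
R(3 - 2, u(3, 5))*h(2) = (6*(3 - 2))*((33 - 8*2)/(-4 + 2)) = (6*1)*((33 - 16)/(-2)) = 6*(-½*17) = 6*(-17/2) = -51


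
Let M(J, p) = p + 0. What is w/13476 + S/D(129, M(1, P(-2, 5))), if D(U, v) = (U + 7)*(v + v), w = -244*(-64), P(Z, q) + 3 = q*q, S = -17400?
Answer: -4407383/2520012 ≈ -1.7490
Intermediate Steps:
P(Z, q) = -3 + q**2 (P(Z, q) = -3 + q*q = -3 + q**2)
M(J, p) = p
w = 15616
D(U, v) = 2*v*(7 + U) (D(U, v) = (7 + U)*(2*v) = 2*v*(7 + U))
w/13476 + S/D(129, M(1, P(-2, 5))) = 15616/13476 - 17400*1/(2*(-3 + 5**2)*(7 + 129)) = 15616*(1/13476) - 17400*1/(272*(-3 + 25)) = 3904/3369 - 17400/(2*22*136) = 3904/3369 - 17400/5984 = 3904/3369 - 17400*1/5984 = 3904/3369 - 2175/748 = -4407383/2520012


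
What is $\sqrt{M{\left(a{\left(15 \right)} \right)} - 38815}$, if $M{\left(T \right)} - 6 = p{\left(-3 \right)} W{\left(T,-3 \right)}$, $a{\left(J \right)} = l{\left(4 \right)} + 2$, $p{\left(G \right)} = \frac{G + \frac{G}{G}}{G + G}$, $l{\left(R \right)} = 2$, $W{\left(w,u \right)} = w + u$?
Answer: $\frac{i \sqrt{349278}}{3} \approx 197.0 i$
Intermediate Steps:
$W{\left(w,u \right)} = u + w$
$p{\left(G \right)} = \frac{1 + G}{2 G}$ ($p{\left(G \right)} = \frac{G + 1}{2 G} = \left(1 + G\right) \frac{1}{2 G} = \frac{1 + G}{2 G}$)
$a{\left(J \right)} = 4$ ($a{\left(J \right)} = 2 + 2 = 4$)
$M{\left(T \right)} = 5 + \frac{T}{3}$ ($M{\left(T \right)} = 6 + \frac{1 - 3}{2 \left(-3\right)} \left(-3 + T\right) = 6 + \frac{1}{2} \left(- \frac{1}{3}\right) \left(-2\right) \left(-3 + T\right) = 6 + \frac{-3 + T}{3} = 6 + \left(-1 + \frac{T}{3}\right) = 5 + \frac{T}{3}$)
$\sqrt{M{\left(a{\left(15 \right)} \right)} - 38815} = \sqrt{\left(5 + \frac{1}{3} \cdot 4\right) - 38815} = \sqrt{\left(5 + \frac{4}{3}\right) - 38815} = \sqrt{\frac{19}{3} - 38815} = \sqrt{- \frac{116426}{3}} = \frac{i \sqrt{349278}}{3}$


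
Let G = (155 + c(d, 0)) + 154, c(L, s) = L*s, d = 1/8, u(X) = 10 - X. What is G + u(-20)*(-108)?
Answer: -2931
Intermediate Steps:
d = ⅛ (d = 1*(⅛) = ⅛ ≈ 0.12500)
G = 309 (G = (155 + (⅛)*0) + 154 = (155 + 0) + 154 = 155 + 154 = 309)
G + u(-20)*(-108) = 309 + (10 - 1*(-20))*(-108) = 309 + (10 + 20)*(-108) = 309 + 30*(-108) = 309 - 3240 = -2931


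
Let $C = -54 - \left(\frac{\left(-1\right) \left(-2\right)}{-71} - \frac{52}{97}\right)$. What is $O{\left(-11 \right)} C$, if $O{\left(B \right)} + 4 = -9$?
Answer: $\frac{4784156}{6887} \approx 694.67$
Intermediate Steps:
$O{\left(B \right)} = -13$ ($O{\left(B \right)} = -4 - 9 = -13$)
$C = - \frac{368012}{6887}$ ($C = -54 - \left(2 \left(- \frac{1}{71}\right) - \frac{52}{97}\right) = -54 - \left(- \frac{2}{71} - \frac{52}{97}\right) = -54 - - \frac{3886}{6887} = -54 + \frac{3886}{6887} = - \frac{368012}{6887} \approx -53.436$)
$O{\left(-11 \right)} C = \left(-13\right) \left(- \frac{368012}{6887}\right) = \frac{4784156}{6887}$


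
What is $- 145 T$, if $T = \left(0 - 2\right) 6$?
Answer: $1740$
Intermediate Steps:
$T = -12$ ($T = \left(-2\right) 6 = -12$)
$- 145 T = \left(-145\right) \left(-12\right) = 1740$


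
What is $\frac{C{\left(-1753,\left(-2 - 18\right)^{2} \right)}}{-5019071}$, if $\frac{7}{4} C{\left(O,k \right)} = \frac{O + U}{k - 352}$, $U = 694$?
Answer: $\frac{353}{140533988} \approx 2.5118 \cdot 10^{-6}$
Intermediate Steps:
$C{\left(O,k \right)} = \frac{4 \left(694 + O\right)}{7 \left(-352 + k\right)}$ ($C{\left(O,k \right)} = \frac{4 \frac{O + 694}{k - 352}}{7} = \frac{4 \frac{694 + O}{-352 + k}}{7} = \frac{4 \left(694 + O\right)}{7 \left(-352 + k\right)}$)
$\frac{C{\left(-1753,\left(-2 - 18\right)^{2} \right)}}{-5019071} = \frac{\frac{4}{7} \frac{1}{-352 + \left(-2 - 18\right)^{2}} \left(694 - 1753\right)}{-5019071} = \frac{4}{7} \frac{1}{-352 + \left(-20\right)^{2}} \left(-1059\right) \left(- \frac{1}{5019071}\right) = \frac{4}{7} \frac{1}{-352 + 400} \left(-1059\right) \left(- \frac{1}{5019071}\right) = \frac{4}{7} \cdot \frac{1}{48} \left(-1059\right) \left(- \frac{1}{5019071}\right) = \left(- \frac{353}{28}\right) \left(- \frac{1}{5019071}\right) = \frac{353}{140533988}$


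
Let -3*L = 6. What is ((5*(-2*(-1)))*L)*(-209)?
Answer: 4180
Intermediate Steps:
L = -2 (L = -⅓*6 = -2)
((5*(-2*(-1)))*L)*(-209) = ((5*(-2*(-1)))*(-2))*(-209) = ((5*2)*(-2))*(-209) = (10*(-2))*(-209) = -20*(-209) = 4180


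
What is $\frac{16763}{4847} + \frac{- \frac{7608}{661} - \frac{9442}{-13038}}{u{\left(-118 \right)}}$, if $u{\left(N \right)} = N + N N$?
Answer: $\frac{997020160539265}{288352239881238} \approx 3.4576$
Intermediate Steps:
$u{\left(N \right)} = N + N^{2}$
$\frac{16763}{4847} + \frac{- \frac{7608}{661} - \frac{9442}{-13038}}{u{\left(-118 \right)}} = \frac{16763}{4847} + \frac{- \frac{7608}{661} - \frac{9442}{-13038}}{\left(-118\right) \left(1 - 118\right)} = 16763 \cdot \frac{1}{4847} + \frac{\left(-7608\right) \frac{1}{661} - - \frac{4721}{6519}}{\left(-118\right) \left(-117\right)} = \frac{16763}{4847} + \frac{- \frac{7608}{661} + \frac{4721}{6519}}{13806} = \frac{16763}{4847} - \frac{46475971}{59490868554} = \frac{997020160539265}{288352239881238}$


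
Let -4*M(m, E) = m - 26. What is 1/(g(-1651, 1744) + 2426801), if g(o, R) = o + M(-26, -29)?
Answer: 1/2425163 ≈ 4.1234e-7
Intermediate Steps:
M(m, E) = 13/2 - m/4 (M(m, E) = -(m - 26)/4 = -(-26 + m)/4 = 13/2 - m/4)
g(o, R) = 13 + o (g(o, R) = o + (13/2 - ¼*(-26)) = o + (13/2 + 13/2) = o + 13 = 13 + o)
1/(g(-1651, 1744) + 2426801) = 1/((13 - 1651) + 2426801) = 1/(-1638 + 2426801) = 1/2425163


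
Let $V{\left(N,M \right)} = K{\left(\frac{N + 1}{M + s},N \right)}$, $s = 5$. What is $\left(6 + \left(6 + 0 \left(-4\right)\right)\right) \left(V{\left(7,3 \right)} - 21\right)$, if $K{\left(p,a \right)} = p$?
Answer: $-240$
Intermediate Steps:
$V{\left(N,M \right)} = \frac{1 + N}{5 + M}$ ($V{\left(N,M \right)} = \frac{N + 1}{M + 5} = \frac{1 + N}{5 + M}$)
$\left(6 + \left(6 + 0 \left(-4\right)\right)\right) \left(V{\left(7,3 \right)} - 21\right) = \left(6 + \left(6 + 0 \left(-4\right)\right)\right) \left(\frac{1 + 7}{5 + 3} - 21\right) = \left(6 + \left(6 + 0\right)\right) \left(\frac{1}{8} \cdot 8 - 21\right) = \left(6 + 6\right) \left(\frac{1}{8} \cdot 8 - 21\right) = 12 \left(1 - 21\right) = 12 \left(-20\right) = -240$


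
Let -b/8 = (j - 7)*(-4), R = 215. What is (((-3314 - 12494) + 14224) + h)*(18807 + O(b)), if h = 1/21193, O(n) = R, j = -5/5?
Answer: -638563042642/21193 ≈ -3.0131e+7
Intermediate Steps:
j = -1 (j = -5*1/5 = -1)
b = -256 (b = -8*(-1 - 7)*(-4) = -(-64)*(-4) = -8*32 = -256)
O(n) = 215
h = 1/21193 ≈ 4.7185e-5
(((-3314 - 12494) + 14224) + h)*(18807 + O(b)) = (((-3314 - 12494) + 14224) + 1/21193)*(18807 + 215) = ((-15808 + 14224) + 1/21193)*19022 = (-1584 + 1/21193)*19022 = -33569711/21193*19022 = -638563042642/21193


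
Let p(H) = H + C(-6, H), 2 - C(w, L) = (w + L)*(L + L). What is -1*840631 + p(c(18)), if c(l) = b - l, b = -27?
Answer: -845264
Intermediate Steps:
C(w, L) = 2 - 2*L*(L + w) (C(w, L) = 2 - (w + L)*(L + L) = 2 - (L + w)*2*L = 2 - 2*L*(L + w))
c(l) = -27 - l
p(H) = 2 - 2*H² + 13*H (p(H) = H + (2 - 2*H² - 2*H*(-6)) = H + (2 - 2*H² + 12*H) = 2 - 2*H² + 13*H)
-1*840631 + p(c(18)) = -1*840631 + (2 - 2*(-27 - 1*18)² + 13*(-27 - 1*18)) = -840631 + (2 - 2*(-27 - 18)² + 13*(-27 - 18)) = -840631 + (2 - 2*(-45)² + 13*(-45)) = -840631 + (2 - 2*2025 - 585) = -840631 + (2 - 4050 - 585) = -840631 - 4633 = -845264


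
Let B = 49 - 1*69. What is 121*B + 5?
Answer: -2415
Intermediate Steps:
B = -20 (B = 49 - 69 = -20)
121*B + 5 = 121*(-20) + 5 = -2420 + 5 = -2415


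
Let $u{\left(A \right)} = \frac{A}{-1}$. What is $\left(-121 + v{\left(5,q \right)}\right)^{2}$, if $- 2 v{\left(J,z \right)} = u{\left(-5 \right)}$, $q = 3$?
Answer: $\frac{61009}{4} \approx 15252.0$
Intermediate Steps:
$u{\left(A \right)} = - A$ ($u{\left(A \right)} = A \left(-1\right) = - A$)
$v{\left(J,z \right)} = - \frac{5}{2}$ ($v{\left(J,z \right)} = - \frac{\left(-1\right) \left(-5\right)}{2} = \left(- \frac{1}{2}\right) 5 = - \frac{5}{2}$)
$\left(-121 + v{\left(5,q \right)}\right)^{2} = \left(-121 - \frac{5}{2}\right)^{2} = \left(- \frac{247}{2}\right)^{2} = \frac{61009}{4}$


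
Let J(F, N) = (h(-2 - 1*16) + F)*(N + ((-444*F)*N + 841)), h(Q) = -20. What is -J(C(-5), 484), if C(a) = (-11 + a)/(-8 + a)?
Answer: -834751084/169 ≈ -4.9394e+6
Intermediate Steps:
C(a) = (-11 + a)/(-8 + a)
J(F, N) = (-20 + F)*(841 + N - 444*F*N) (J(F, N) = (-20 + F)*(N + ((-444*F)*N + 841)) = (-20 + F)*(N + (-444*F*N + 841)) = (-20 + F)*(N + (841 - 444*F*N)) = (-20 + F)*(841 + N - 444*F*N))
-J(C(-5), 484) = -(-16820 - 20*484 + 841*((-11 - 5)/(-8 - 5)) - 444*484*((-11 - 5)/(-8 - 5))² + 8881*((-11 - 5)/(-8 - 5))*484) = -(-16820 - 9680 + 841*(-16/(-13)) - 444*484*(-16/(-13))² + 8881*(-16/(-13))*484) = -(-16820 - 9680 + 841*(-1/13*(-16)) - 444*484*(-1/13*(-16))² + 8881*(-1/13*(-16))*484) = -(-16820 - 9680 + 841*(16/13) - 444*484*(16/13)² + 8881*(16/13)*484) = -(-16820 - 9680 + 13456/13 - 444*484*256/169 + 68774464/13) = -(-16820 - 9680 + 13456/13 - 55013376/169 + 68774464/13) = -1*834751084/169 = -834751084/169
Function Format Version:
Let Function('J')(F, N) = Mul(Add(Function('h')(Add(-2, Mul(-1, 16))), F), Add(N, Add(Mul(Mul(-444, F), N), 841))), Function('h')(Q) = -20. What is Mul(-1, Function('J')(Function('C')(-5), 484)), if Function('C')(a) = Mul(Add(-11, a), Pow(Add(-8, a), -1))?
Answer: Rational(-834751084, 169) ≈ -4.9394e+6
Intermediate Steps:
Function('C')(a) = Mul(Pow(Add(-8, a), -1), Add(-11, a))
Function('J')(F, N) = Mul(Add(-20, F), Add(841, N, Mul(-444, F, N))) (Function('J')(F, N) = Mul(Add(-20, F), Add(N, Add(Mul(Mul(-444, F), N), 841))) = Mul(Add(-20, F), Add(N, Add(Mul(-444, F, N), 841))) = Mul(Add(-20, F), Add(N, Add(841, Mul(-444, F, N)))) = Mul(Add(-20, F), Add(841, N, Mul(-444, F, N))))
Mul(-1, Function('J')(Function('C')(-5), 484)) = Mul(-1, Add(-16820, Mul(-20, 484), Mul(841, Mul(Pow(Add(-8, -5), -1), Add(-11, -5))), Mul(-444, 484, Pow(Mul(Pow(Add(-8, -5), -1), Add(-11, -5)), 2)), Mul(8881, Mul(Pow(Add(-8, -5), -1), Add(-11, -5)), 484))) = Mul(-1, Add(-16820, -9680, Mul(841, Mul(Pow(-13, -1), -16)), Mul(-444, 484, Pow(Mul(Pow(-13, -1), -16), 2)), Mul(8881, Mul(Pow(-13, -1), -16), 484))) = Mul(-1, Add(-16820, -9680, Mul(841, Mul(Rational(-1, 13), -16)), Mul(-444, 484, Pow(Mul(Rational(-1, 13), -16), 2)), Mul(8881, Mul(Rational(-1, 13), -16), 484))) = Mul(-1, Add(-16820, -9680, Mul(841, Rational(16, 13)), Mul(-444, 484, Pow(Rational(16, 13), 2)), Mul(8881, Rational(16, 13), 484))) = Mul(-1, Add(-16820, -9680, Rational(13456, 13), Mul(-444, 484, Rational(256, 169)), Rational(68774464, 13))) = Mul(-1, Add(-16820, -9680, Rational(13456, 13), Rational(-55013376, 169), Rational(68774464, 13))) = Mul(-1, Rational(834751084, 169)) = Rational(-834751084, 169)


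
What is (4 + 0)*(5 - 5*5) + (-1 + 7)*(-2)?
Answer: -92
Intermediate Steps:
(4 + 0)*(5 - 5*5) + (-1 + 7)*(-2) = 4*(5 - 25) + 6*(-2) = 4*(-20) - 12 = -80 - 12 = -92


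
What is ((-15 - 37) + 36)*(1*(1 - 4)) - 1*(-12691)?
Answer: 12739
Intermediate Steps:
((-15 - 37) + 36)*(1*(1 - 4)) - 1*(-12691) = (-52 + 36)*(1*(-3)) + 12691 = -16*(-3) + 12691 = 48 + 12691 = 12739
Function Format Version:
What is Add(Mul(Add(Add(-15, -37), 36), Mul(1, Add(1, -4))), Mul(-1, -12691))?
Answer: 12739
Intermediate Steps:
Add(Mul(Add(Add(-15, -37), 36), Mul(1, Add(1, -4))), Mul(-1, -12691)) = Add(Mul(Add(-52, 36), Mul(1, -3)), 12691) = Add(Mul(-16, -3), 12691) = Add(48, 12691) = 12739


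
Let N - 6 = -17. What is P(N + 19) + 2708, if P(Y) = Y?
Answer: 2716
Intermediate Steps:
N = -11 (N = 6 - 17 = -11)
P(N + 19) + 2708 = (-11 + 19) + 2708 = 8 + 2708 = 2716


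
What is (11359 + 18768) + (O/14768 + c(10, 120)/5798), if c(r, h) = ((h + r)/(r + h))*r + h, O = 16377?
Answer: 99219890439/3293264 ≈ 30128.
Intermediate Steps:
c(r, h) = h + r (c(r, h) = ((h + r)/(h + r))*r + h = 1*r + h = r + h = h + r)
(11359 + 18768) + (O/14768 + c(10, 120)/5798) = (11359 + 18768) + (16377/14768 + (120 + 10)/5798) = 30127 + (16377*(1/14768) + 130*(1/5798)) = 30127 + (16377/14768 + 5/223) = 30127 + 3725911/3293264 = 99219890439/3293264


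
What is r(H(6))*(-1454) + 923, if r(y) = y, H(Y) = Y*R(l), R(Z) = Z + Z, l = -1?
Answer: 18371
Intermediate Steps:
R(Z) = 2*Z
H(Y) = -2*Y (H(Y) = Y*(2*(-1)) = Y*(-2) = -2*Y)
r(H(6))*(-1454) + 923 = -2*6*(-1454) + 923 = -12*(-1454) + 923 = 17448 + 923 = 18371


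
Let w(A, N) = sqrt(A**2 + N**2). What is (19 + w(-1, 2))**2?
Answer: (19 + sqrt(5))**2 ≈ 450.97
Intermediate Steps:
(19 + w(-1, 2))**2 = (19 + sqrt((-1)**2 + 2**2))**2 = (19 + sqrt(1 + 4))**2 = (19 + sqrt(5))**2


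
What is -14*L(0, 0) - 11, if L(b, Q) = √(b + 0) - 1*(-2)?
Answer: -39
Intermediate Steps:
L(b, Q) = 2 + √b (L(b, Q) = √b + 2 = 2 + √b)
-14*L(0, 0) - 11 = -14*(2 + √0) - 11 = -14*(2 + 0) - 11 = -28 - 11 = -39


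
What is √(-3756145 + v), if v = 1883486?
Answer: I*√1872659 ≈ 1368.5*I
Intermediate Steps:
√(-3756145 + v) = √(-3756145 + 1883486) = √(-1872659) = I*√1872659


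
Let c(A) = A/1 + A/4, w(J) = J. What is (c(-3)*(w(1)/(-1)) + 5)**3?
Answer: 42875/64 ≈ 669.92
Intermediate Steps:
c(A) = 5*A/4 (c(A) = A*1 + A*(1/4) = A + A/4 = 5*A/4)
(c(-3)*(w(1)/(-1)) + 5)**3 = (((5/4)*(-3))*(1/(-1)) + 5)**3 = (-15*(-1)/4 + 5)**3 = (-15/4*(-1) + 5)**3 = (15/4 + 5)**3 = (35/4)**3 = 42875/64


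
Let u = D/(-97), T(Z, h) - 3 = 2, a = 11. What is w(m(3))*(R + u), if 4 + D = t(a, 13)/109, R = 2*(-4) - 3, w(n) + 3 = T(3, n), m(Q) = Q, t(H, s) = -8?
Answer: -231718/10573 ≈ -21.916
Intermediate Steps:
T(Z, h) = 5 (T(Z, h) = 3 + 2 = 5)
w(n) = 2 (w(n) = -3 + 5 = 2)
R = -11 (R = -8 - 3 = -11)
D = -444/109 (D = -4 - 8/109 = -444/109 ≈ -4.0734)
u = 444/10573 (u = -444/109/(-97) = -444/109*(-1/97) = 444/10573 ≈ 0.041994)
w(m(3))*(R + u) = 2*(-11 + 444/10573) = 2*(-115859/10573) = -231718/10573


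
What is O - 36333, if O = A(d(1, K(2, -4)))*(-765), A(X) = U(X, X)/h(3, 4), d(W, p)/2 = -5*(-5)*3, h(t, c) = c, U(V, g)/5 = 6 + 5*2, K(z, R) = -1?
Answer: -51633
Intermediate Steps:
U(V, g) = 80 (U(V, g) = 5*(6 + 5*2) = 5*(6 + 10) = 5*16 = 80)
d(W, p) = 150 (d(W, p) = 2*(-5*(-5)*3) = 2*(25*3) = 2*75 = 150)
A(X) = 20 (A(X) = 80/4 = 80*(¼) = 20)
O = -15300 (O = 20*(-765) = -15300)
O - 36333 = -15300 - 36333 = -51633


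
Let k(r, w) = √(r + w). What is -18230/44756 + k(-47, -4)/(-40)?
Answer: -9115/22378 - I*√51/40 ≈ -0.40732 - 0.17854*I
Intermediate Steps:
-18230/44756 + k(-47, -4)/(-40) = -18230/44756 + √(-47 - 4)/(-40) = -18230*1/44756 + √(-51)*(-1/40) = -9115/22378 + (I*√51)*(-1/40) = -9115/22378 - I*√51/40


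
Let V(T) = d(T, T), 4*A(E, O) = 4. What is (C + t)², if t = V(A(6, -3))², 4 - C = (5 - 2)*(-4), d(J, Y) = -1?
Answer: 289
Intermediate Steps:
A(E, O) = 1 (A(E, O) = (¼)*4 = 1)
V(T) = -1
C = 16 (C = 4 - (5 - 2)*(-4) = 4 - 3*(-4) = 4 - 1*(-12) = 4 + 12 = 16)
t = 1 (t = (-1)² = 1)
(C + t)² = (16 + 1)² = 17² = 289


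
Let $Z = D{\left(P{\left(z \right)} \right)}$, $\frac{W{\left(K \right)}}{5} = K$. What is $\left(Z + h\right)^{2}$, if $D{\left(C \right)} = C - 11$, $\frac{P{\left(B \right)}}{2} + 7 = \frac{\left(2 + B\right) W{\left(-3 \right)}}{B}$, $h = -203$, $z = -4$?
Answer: $59049$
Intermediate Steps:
$W{\left(K \right)} = 5 K$
$P{\left(B \right)} = -14 + \frac{2 \left(-30 - 15 B\right)}{B}$ ($P{\left(B \right)} = -14 + 2 \frac{\left(2 + B\right) 5 \left(-3\right)}{B} = -14 + 2 \frac{\left(2 + B\right) \left(-15\right)}{B} = -14 + 2 \frac{-30 - 15 B}{B} = -14 + \frac{2 \left(-30 - 15 B\right)}{B}$)
$D{\left(C \right)} = -11 + C$
$Z = -40$ ($Z = -11 - \left(44 + \frac{60}{-4}\right) = -11 - 29 = -40$)
$\left(Z + h\right)^{2} = \left(-40 - 203\right)^{2} = \left(-243\right)^{2} = 59049$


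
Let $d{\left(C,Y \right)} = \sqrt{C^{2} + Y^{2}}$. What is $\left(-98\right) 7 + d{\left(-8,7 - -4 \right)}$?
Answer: $-686 + \sqrt{185} \approx -672.4$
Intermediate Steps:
$\left(-98\right) 7 + d{\left(-8,7 - -4 \right)} = \left(-98\right) 7 + \sqrt{\left(-8\right)^{2} + \left(7 - -4\right)^{2}} = -686 + \sqrt{64 + \left(7 + 4\right)^{2}} = -686 + \sqrt{64 + 11^{2}} = -686 + \sqrt{64 + 121} = -686 + \sqrt{185}$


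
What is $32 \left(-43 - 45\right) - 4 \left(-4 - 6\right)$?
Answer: $-2776$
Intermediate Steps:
$32 \left(-43 - 45\right) - 4 \left(-4 - 6\right) = 32 \left(-88\right) - -40 = -2816 + 40 = -2776$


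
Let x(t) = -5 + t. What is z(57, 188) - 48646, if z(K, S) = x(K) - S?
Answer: -48782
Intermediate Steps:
z(K, S) = -5 + K - S (z(K, S) = (-5 + K) - S = -5 + K - S)
z(57, 188) - 48646 = (-5 + 57 - 1*188) - 48646 = (-5 + 57 - 188) - 48646 = -136 - 48646 = -48782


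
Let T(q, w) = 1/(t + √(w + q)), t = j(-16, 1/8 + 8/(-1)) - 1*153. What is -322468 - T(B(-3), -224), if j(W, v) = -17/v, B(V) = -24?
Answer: -29438529101539/91291321 + 7938*I*√62/91291321 ≈ -3.2247e+5 + 0.00068466*I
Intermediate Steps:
t = -9503/63 (t = -17/(1/8 + 8/(-1)) - 1*153 = -17/(1*(⅛) + 8*(-1)) - 153 = -17/(⅛ - 8) - 153 = -17/(-63/8) - 153 = -17*(-8/63) - 153 = 136/63 - 153 = -9503/63 ≈ -150.84)
T(q, w) = 1/(-9503/63 + √(q + w)) (T(q, w) = 1/(-9503/63 + √(w + q)) = 1/(-9503/63 + √(q + w)))
-322468 - T(B(-3), -224) = -322468 - 63/(-9503 + 63*√(-24 - 224)) = -322468 - 63/(-9503 + 63*√(-248)) = -322468 - 63/(-9503 + 63*(2*I*√62)) = -322468 - 63/(-9503 + 126*I*√62)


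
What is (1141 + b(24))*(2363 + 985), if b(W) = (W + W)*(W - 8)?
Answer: 6391332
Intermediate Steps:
b(W) = 2*W*(-8 + W) (b(W) = (2*W)*(-8 + W) = 2*W*(-8 + W))
(1141 + b(24))*(2363 + 985) = (1141 + 2*24*(-8 + 24))*(2363 + 985) = (1141 + 2*24*16)*3348 = (1141 + 768)*3348 = 1909*3348 = 6391332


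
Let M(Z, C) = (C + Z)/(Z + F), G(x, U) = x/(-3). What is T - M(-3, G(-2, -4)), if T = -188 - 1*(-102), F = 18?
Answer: -3863/45 ≈ -85.844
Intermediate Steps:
G(x, U) = -x/3 (G(x, U) = x*(-⅓) = -x/3)
M(Z, C) = (C + Z)/(18 + Z) (M(Z, C) = (C + Z)/(Z + 18) = (C + Z)/(18 + Z))
T = -86 (T = -188 + 102 = -86)
T - M(-3, G(-2, -4)) = -86 - (-⅓*(-2) - 3)/(18 - 3) = -86 - (⅔ - 3)/15 = -86 - (-7)/(15*3) = -86 - 1*(-7/45) = -86 + 7/45 = -3863/45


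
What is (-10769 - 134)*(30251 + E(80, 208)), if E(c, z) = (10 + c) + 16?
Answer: -330982371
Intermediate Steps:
E(c, z) = 26 + c
(-10769 - 134)*(30251 + E(80, 208)) = (-10769 - 134)*(30251 + (26 + 80)) = -10903*(30251 + 106) = -10903*30357 = -330982371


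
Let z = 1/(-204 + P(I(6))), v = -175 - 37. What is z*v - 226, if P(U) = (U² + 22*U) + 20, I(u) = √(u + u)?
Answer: -333557/1486 + 583*√3/1486 ≈ -223.79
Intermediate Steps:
I(u) = √2*√u (I(u) = √(2*u) = √2*√u)
v = -212
P(U) = 20 + U² + 22*U
z = 1/(-172 + 44*√3) (z = 1/(-204 + (20 + (√2*√6)² + 22*(√2*√6))) = 1/(-204 + (20 + (2*√3)² + 22*(2*√3))) = 1/(-204 + (20 + 12 + 44*√3)) = 1/(-204 + (32 + 44*√3)) = 1/(-172 + 44*√3) ≈ -0.010440)
z*v - 226 = (-43/5944 - 11*√3/5944)*(-212) - 226 = (2279/1486 + 583*√3/1486) - 226 = -333557/1486 + 583*√3/1486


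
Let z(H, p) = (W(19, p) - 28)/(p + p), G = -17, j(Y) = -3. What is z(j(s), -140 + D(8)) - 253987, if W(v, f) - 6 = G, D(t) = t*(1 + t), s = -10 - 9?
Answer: -34542193/136 ≈ -2.5399e+5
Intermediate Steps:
s = -19
W(v, f) = -11 (W(v, f) = 6 - 17 = -11)
z(H, p) = -39/(2*p) (z(H, p) = (-11 - 28)/(p + p) = -39*1/(2*p) = -39/(2*p))
z(j(s), -140 + D(8)) - 253987 = -39/(2*(-140 + 8*(1 + 8))) - 253987 = -39/(2*(-140 + 8*9)) - 253987 = -39/(2*(-140 + 72)) - 253987 = -39/2/(-68) - 253987 = -39/2*(-1/68) - 253987 = 39/136 - 253987 = -34542193/136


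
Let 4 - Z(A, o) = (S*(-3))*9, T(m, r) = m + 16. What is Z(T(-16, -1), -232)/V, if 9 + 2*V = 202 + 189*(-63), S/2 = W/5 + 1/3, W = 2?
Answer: -218/29285 ≈ -0.0074441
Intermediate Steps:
S = 22/15 (S = 2*(2/5 + 1/3) = 2*(2*(⅕) + 1*(⅓)) = 2*(⅖ + ⅓) = 2*(11/15) = 22/15 ≈ 1.4667)
T(m, r) = 16 + m
V = -5857 (V = -9/2 + (202 + 189*(-63))/2 = -9/2 + (202 - 11907)/2 = -9/2 + (½)*(-11705) = -9/2 - 11705/2 = -5857)
Z(A, o) = 218/5 (Z(A, o) = 4 - (22/15)*(-3)*9 = 4 - (-22)*9/5 = 4 - 1*(-198/5) = 4 + 198/5 = 218/5)
Z(T(-16, -1), -232)/V = (218/5)/(-5857) = (218/5)*(-1/5857) = -218/29285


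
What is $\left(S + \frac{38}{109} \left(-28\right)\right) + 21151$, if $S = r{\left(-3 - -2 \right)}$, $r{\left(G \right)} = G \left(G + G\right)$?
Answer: $\frac{2304613}{109} \approx 21143.0$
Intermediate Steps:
$r{\left(G \right)} = 2 G^{2}$ ($r{\left(G \right)} = G 2 G = 2 G^{2}$)
$S = 2$ ($S = 2 \left(-3 - -2\right)^{2} = 2 \left(-3 + 2\right)^{2} = 2 \left(-1\right)^{2} = 2 \cdot 1 = 2$)
$\left(S + \frac{38}{109} \left(-28\right)\right) + 21151 = \left(2 + \frac{38}{109} \left(-28\right)\right) + 21151 = \left(2 - \frac{1064}{109}\right) + 21151 = - \frac{846}{109} + 21151 = \frac{2304613}{109}$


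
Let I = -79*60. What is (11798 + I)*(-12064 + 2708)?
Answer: -66034648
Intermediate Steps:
I = -4740
(11798 + I)*(-12064 + 2708) = (11798 - 4740)*(-12064 + 2708) = 7058*(-9356) = -66034648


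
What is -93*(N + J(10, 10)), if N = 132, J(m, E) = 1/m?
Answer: -122853/10 ≈ -12285.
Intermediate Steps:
-93*(N + J(10, 10)) = -93*(132 + 1/10) = -93*(132 + ⅒) = -93*1321/10 = -122853/10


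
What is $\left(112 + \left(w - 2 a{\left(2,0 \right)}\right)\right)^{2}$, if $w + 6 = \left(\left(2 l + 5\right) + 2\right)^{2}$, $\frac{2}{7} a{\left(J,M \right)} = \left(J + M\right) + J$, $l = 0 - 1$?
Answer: $10609$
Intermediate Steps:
$l = -1$
$a{\left(J,M \right)} = 7 J + \frac{7 M}{2}$ ($a{\left(J,M \right)} = \frac{7 \left(\left(J + M\right) + J\right)}{2} = \frac{7 \left(M + 2 J\right)}{2} = 7 J + \frac{7 M}{2}$)
$w = 19$ ($w = -6 + \left(\left(2 \left(-1\right) + 5\right) + 2\right)^{2} = -6 + \left(\left(-2 + 5\right) + 2\right)^{2} = -6 + \left(3 + 2\right)^{2} = -6 + 5^{2} = -6 + 25 = 19$)
$\left(112 + \left(w - 2 a{\left(2,0 \right)}\right)\right)^{2} = \left(112 + \left(19 - 2 \left(7 \cdot 2 + \frac{7}{2} \cdot 0\right)\right)\right)^{2} = \left(112 + \left(19 - 2 \left(14 + 0\right)\right)\right)^{2} = \left(112 + \left(19 - 28\right)\right)^{2} = \left(112 - 9\right)^{2} = 103^{2} = 10609$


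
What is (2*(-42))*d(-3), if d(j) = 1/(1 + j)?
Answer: 42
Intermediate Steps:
(2*(-42))*d(-3) = (2*(-42))/(1 - 3) = -84/(-2) = -84*(-½) = 42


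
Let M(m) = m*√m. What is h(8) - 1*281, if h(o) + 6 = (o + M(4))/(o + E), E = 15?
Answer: -6585/23 ≈ -286.30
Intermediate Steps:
M(m) = m^(3/2)
h(o) = -6 + (8 + o)/(15 + o) (h(o) = -6 + (o + 4^(3/2))/(o + 15) = -6 + (o + 8)/(15 + o) = -6 + (8 + o)/(15 + o))
h(8) - 1*281 = (-82 - 5*8)/(15 + 8) - 1*281 = (-82 - 40)/23 - 281 = (1/23)*(-122) - 281 = -122/23 - 281 = -6585/23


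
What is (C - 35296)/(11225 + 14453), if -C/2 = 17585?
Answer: -35233/12839 ≈ -2.7442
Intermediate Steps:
C = -35170 (C = -2*17585 = -35170)
(C - 35296)/(11225 + 14453) = (-35170 - 35296)/(11225 + 14453) = -70466/25678 = -70466*1/25678 = -35233/12839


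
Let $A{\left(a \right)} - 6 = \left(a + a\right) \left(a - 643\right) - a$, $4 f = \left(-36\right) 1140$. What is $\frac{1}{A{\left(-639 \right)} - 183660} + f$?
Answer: $- \frac{14932209059}{1455381} \approx -10260.0$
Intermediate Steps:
$f = -10260$ ($f = \frac{\left(-36\right) 1140}{4} = \frac{1}{4} \left(-41040\right) = -10260$)
$A{\left(a \right)} = 6 - a + 2 a \left(-643 + a\right)$ ($A{\left(a \right)} = 6 - \left(a - \left(a + a\right) \left(a - 643\right)\right) = 6 - \left(a - 2 a \left(-643 + a\right)\right) = 6 + \left(2 a \left(-643 + a\right) - a\right) = 6 + \left(- a + 2 a \left(-643 + a\right)\right) = 6 - a + 2 a \left(-643 + a\right)$)
$\frac{1}{A{\left(-639 \right)} - 183660} + f = \frac{1}{\left(6 - -822393 + 2 \left(-639\right)^{2}\right) - 183660} - 10260 = \frac{1}{\left(6 + 822393 + 2 \cdot 408321\right) - 183660} - 10260 = \frac{1}{\left(6 + 822393 + 816642\right) - 183660} - 10260 = \frac{1}{1639041 - 183660} - 10260 = \frac{1}{1455381} - 10260 = - \frac{14932209059}{1455381}$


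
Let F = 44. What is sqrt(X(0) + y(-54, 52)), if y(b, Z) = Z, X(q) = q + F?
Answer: 4*sqrt(6) ≈ 9.7980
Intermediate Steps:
X(q) = 44 + q (X(q) = q + 44 = 44 + q)
sqrt(X(0) + y(-54, 52)) = sqrt((44 + 0) + 52) = sqrt(44 + 52) = sqrt(96) = 4*sqrt(6)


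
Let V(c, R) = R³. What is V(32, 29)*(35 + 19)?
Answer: 1317006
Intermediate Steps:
V(32, 29)*(35 + 19) = 29³*(35 + 19) = 24389*54 = 1317006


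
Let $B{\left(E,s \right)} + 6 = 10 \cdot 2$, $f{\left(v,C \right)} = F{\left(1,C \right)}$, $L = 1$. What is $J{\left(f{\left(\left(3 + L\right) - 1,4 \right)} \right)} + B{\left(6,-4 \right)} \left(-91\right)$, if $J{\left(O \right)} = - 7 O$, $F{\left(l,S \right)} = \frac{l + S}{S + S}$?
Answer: $- \frac{10227}{8} \approx -1278.4$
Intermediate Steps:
$F{\left(l,S \right)} = \frac{S + l}{2 S}$
$f{\left(v,C \right)} = \frac{1 + C}{2 C}$ ($f{\left(v,C \right)} = \frac{C + 1}{2 C} = \frac{1 + C}{2 C}$)
$B{\left(E,s \right)} = 14$ ($B{\left(E,s \right)} = -6 + 10 \cdot 2 = -6 + 20 = 14$)
$J{\left(f{\left(\left(3 + L\right) - 1,4 \right)} \right)} + B{\left(6,-4 \right)} \left(-91\right) = - 7 \frac{1 + 4}{2 \cdot 4} + 14 \left(-91\right) = - 7 \cdot \frac{1}{2} \cdot \frac{1}{4} \cdot 5 - 1274 = \left(-7\right) \frac{5}{8} - 1274 = - \frac{35}{8} - 1274 = - \frac{10227}{8}$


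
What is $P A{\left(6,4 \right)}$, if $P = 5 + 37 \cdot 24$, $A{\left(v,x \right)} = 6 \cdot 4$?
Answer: $21432$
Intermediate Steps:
$A{\left(v,x \right)} = 24$
$P = 893$ ($P = 5 + 888 = 893$)
$P A{\left(6,4 \right)} = 893 \cdot 24 = 21432$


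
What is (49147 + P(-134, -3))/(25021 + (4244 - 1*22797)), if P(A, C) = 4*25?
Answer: 4477/588 ≈ 7.6139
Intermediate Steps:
P(A, C) = 100
(49147 + P(-134, -3))/(25021 + (4244 - 1*22797)) = (49147 + 100)/(25021 + (4244 - 1*22797)) = 49247/(25021 + (4244 - 22797)) = 49247/(25021 - 18553) = 49247/6468 = 49247*(1/6468) = 4477/588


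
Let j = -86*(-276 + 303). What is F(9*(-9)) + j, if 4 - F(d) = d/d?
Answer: -2319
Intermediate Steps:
F(d) = 3 (F(d) = 4 - d/d = 4 - 1*1 = 4 - 1 = 3)
j = -2322 (j = -86*27 = -2322)
F(9*(-9)) + j = 3 - 2322 = -2319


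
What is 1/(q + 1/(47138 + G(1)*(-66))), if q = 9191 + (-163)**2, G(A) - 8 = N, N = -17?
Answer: 47732/1706896321 ≈ 2.7964e-5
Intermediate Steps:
G(A) = -9 (G(A) = 8 - 17 = -9)
q = 35760 (q = 9191 + 26569 = 35760)
1/(q + 1/(47138 + G(1)*(-66))) = 1/(35760 + 1/(47138 - 9*(-66))) = 1/(35760 + 1/(47138 + 594)) = 1/(35760 + 1/47732) = 1/(1706896321/47732) = 47732/1706896321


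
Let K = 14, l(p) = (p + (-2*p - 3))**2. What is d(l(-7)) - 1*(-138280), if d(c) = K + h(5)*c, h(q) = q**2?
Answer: 138694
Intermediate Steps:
l(p) = (-3 - p)**2 (l(p) = (p + (-3 - 2*p))**2 = (-3 - p)**2)
d(c) = 14 + 25*c (d(c) = 14 + 5**2*c = 14 + 25*c)
d(l(-7)) - 1*(-138280) = (14 + 25*(3 - 7)**2) - 1*(-138280) = (14 + 25*(-4)**2) + 138280 = (14 + 25*16) + 138280 = (14 + 400) + 138280 = 414 + 138280 = 138694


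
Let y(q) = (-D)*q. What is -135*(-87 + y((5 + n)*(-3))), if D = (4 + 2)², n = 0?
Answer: -61155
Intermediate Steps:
D = 36 (D = 6² = 36)
y(q) = -36*q (y(q) = (-1*36)*q = -36*q)
-135*(-87 + y((5 + n)*(-3))) = -135*(-87 - 36*(5 + 0)*(-3)) = -135*(-87 - 180*(-3)) = -135*(-87 - 36*(-15)) = -135*(-87 + 540) = -135*453 = -61155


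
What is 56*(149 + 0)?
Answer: 8344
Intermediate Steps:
56*(149 + 0) = 56*149 = 8344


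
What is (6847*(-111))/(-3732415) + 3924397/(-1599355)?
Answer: -2686388247944/1193891318465 ≈ -2.2501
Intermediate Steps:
(6847*(-111))/(-3732415) + 3924397/(-1599355) = -760017*(-1/3732415) + 3924397*(-1/1599355) = 760017/3732415 - 3924397/1599355 = -2686388247944/1193891318465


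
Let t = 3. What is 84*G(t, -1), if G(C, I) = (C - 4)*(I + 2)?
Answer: -84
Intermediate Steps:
G(C, I) = (-4 + C)*(2 + I)
84*G(t, -1) = 84*(-8 - 4*(-1) + 2*3 + 3*(-1)) = 84*(-8 + 4 + 6 - 3) = 84*(-1) = -84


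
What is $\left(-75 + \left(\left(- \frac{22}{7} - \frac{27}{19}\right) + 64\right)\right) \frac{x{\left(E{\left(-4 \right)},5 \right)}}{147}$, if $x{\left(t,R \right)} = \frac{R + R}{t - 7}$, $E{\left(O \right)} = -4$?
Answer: $\frac{6900}{71687} \approx 0.096252$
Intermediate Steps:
$x{\left(t,R \right)} = \frac{2 R}{-7 + t}$
$\left(-75 + \left(\left(- \frac{22}{7} - \frac{27}{19}\right) + 64\right)\right) \frac{x{\left(E{\left(-4 \right)},5 \right)}}{147} = \left(-75 + \left(\left(- \frac{22}{7} - \frac{27}{19}\right) + 64\right)\right) \frac{2 \cdot 5 \frac{1}{-7 - 4}}{147} = \left(-75 + \left(\left(\left(-22\right) \frac{1}{7} - \frac{27}{19}\right) + 64\right)\right) 2 \cdot 5 \frac{1}{-11} \cdot \frac{1}{147} = \left(-75 + \left(\left(- \frac{22}{7} - \frac{27}{19}\right) + 64\right)\right) 2 \cdot 5 \left(- \frac{1}{11}\right) \frac{1}{147} = \left(-75 + \left(- \frac{607}{133} + 64\right)\right) \left(\left(- \frac{10}{11}\right) \frac{1}{147}\right) = \left(-75 + \frac{7905}{133}\right) \left(- \frac{10}{1617}\right) = \left(- \frac{2070}{133}\right) \left(- \frac{10}{1617}\right) = \frac{6900}{71687}$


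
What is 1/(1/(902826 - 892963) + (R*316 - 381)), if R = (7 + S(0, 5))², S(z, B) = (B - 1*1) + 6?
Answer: 9863/896970810 ≈ 1.0996e-5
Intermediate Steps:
S(z, B) = 5 + B (S(z, B) = (B - 1) + 6 = (-1 + B) + 6 = 5 + B)
R = 289 (R = (7 + (5 + 5))² = (7 + 10)² = 17² = 289)
1/(1/(902826 - 892963) + (R*316 - 381)) = 1/(1/(902826 - 892963) + (289*316 - 381)) = 1/(1/9863 + (91324 - 381)) = 1/(1/9863 + 90943) = 1/(896970810/9863) = 9863/896970810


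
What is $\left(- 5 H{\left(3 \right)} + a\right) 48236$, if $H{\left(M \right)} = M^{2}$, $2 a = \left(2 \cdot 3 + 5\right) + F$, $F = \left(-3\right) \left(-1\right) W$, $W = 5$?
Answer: $-1543552$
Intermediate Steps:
$F = 15$ ($F = \left(-3\right) \left(-1\right) 5 = 3 \cdot 5 = 15$)
$a = 13$ ($a = \frac{\left(2 \cdot 3 + 5\right) + 15}{2} = \frac{\left(6 + 5\right) + 15}{2} = \frac{11 + 15}{2} = \frac{1}{2} \cdot 26 = 13$)
$\left(- 5 H{\left(3 \right)} + a\right) 48236 = \left(- 5 \cdot 3^{2} + 13\right) 48236 = \left(\left(-5\right) 9 + 13\right) 48236 = \left(-45 + 13\right) 48236 = \left(-32\right) 48236 = -1543552$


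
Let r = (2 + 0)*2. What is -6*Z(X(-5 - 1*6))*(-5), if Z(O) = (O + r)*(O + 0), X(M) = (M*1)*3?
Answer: 28710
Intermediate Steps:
X(M) = 3*M (X(M) = M*3 = 3*M)
r = 4 (r = 2*2 = 4)
Z(O) = O*(4 + O) (Z(O) = (O + 4)*(O + 0) = (4 + O)*O = O*(4 + O))
-6*Z(X(-5 - 1*6))*(-5) = -6*3*(-5 - 1*6)*(4 + 3*(-5 - 1*6))*(-5) = -6*3*(-5 - 6)*(4 + 3*(-5 - 6))*(-5) = -6*3*(-11)*(4 + 3*(-11))*(-5) = -(-198)*(4 - 33)*(-5) = -(-198)*(-29)*(-5) = -6*957*(-5) = -5742*(-5) = 28710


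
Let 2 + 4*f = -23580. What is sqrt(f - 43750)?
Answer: I*sqrt(198582)/2 ≈ 222.81*I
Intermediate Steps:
f = -11791/2 (f = -1/2 + (1/4)*(-23580) = -1/2 - 5895 = -11791/2 ≈ -5895.5)
sqrt(f - 43750) = sqrt(-11791/2 - 43750) = sqrt(-99291/2) = I*sqrt(198582)/2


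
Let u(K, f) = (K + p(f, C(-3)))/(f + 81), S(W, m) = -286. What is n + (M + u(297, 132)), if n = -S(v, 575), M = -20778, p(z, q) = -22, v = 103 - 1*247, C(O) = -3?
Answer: -4364521/213 ≈ -20491.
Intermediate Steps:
v = -144 (v = 103 - 247 = -144)
u(K, f) = (-22 + K)/(81 + f) (u(K, f) = (K - 22)/(f + 81) = (-22 + K)/(81 + f))
n = 286 (n = -1*(-286) = 286)
n + (M + u(297, 132)) = 286 + (-20778 + (-22 + 297)/(81 + 132)) = 286 + (-20778 + 275/213) = 286 - 4425439/213 = -4364521/213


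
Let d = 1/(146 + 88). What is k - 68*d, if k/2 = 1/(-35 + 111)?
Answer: -1175/4446 ≈ -0.26428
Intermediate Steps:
d = 1/234 ≈ 0.0042735
k = 1/38 (k = 2/(-35 + 111) = 2/76 = 2*(1/76) = 1/38 ≈ 0.026316)
k - 68*d = 1/38 - 68*1/234 = 1/38 - 34/117 = -1175/4446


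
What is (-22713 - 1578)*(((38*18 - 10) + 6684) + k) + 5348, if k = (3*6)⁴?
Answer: -2728699846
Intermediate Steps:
k = 104976 (k = 18⁴ = 104976)
(-22713 - 1578)*(((38*18 - 10) + 6684) + k) + 5348 = (-22713 - 1578)*(((38*18 - 10) + 6684) + 104976) + 5348 = -24291*(((684 - 10) + 6684) + 104976) + 5348 = -24291*((674 + 6684) + 104976) + 5348 = -24291*(7358 + 104976) + 5348 = -24291*112334 + 5348 = -2728705194 + 5348 = -2728699846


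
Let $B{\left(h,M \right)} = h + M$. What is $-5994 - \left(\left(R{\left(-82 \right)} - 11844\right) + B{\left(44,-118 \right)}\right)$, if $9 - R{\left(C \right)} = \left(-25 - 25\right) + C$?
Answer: $5783$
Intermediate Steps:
$R{\left(C \right)} = 59 - C$ ($R{\left(C \right)} = 9 - \left(\left(-25 - 25\right) + C\right) = 9 - \left(-50 + C\right) = 59 - C$)
$B{\left(h,M \right)} = M + h$
$-5994 - \left(\left(R{\left(-82 \right)} - 11844\right) + B{\left(44,-118 \right)}\right) = -5994 - \left(\left(\left(59 - -82\right) - 11844\right) + \left(-118 + 44\right)\right) = -5994 - \left(\left(\left(59 + 82\right) - 11844\right) - 74\right) = -5994 - \left(\left(141 - 11844\right) - 74\right) = -5994 - \left(-11703 - 74\right) = -5994 - -11777 = -5994 + 11777 = 5783$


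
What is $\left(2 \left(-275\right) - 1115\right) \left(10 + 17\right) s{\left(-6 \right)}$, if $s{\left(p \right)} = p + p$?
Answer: $539460$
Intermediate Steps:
$s{\left(p \right)} = 2 p$
$\left(2 \left(-275\right) - 1115\right) \left(10 + 17\right) s{\left(-6 \right)} = \left(2 \left(-275\right) - 1115\right) \left(10 + 17\right) 2 \left(-6\right) = \left(-550 - 1115\right) 27 \left(-12\right) = \left(-1665\right) \left(-324\right) = 539460$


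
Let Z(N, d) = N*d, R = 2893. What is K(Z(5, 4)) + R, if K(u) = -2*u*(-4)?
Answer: 3053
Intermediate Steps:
K(u) = 8*u
K(Z(5, 4)) + R = 8*(5*4) + 2893 = 8*20 + 2893 = 160 + 2893 = 3053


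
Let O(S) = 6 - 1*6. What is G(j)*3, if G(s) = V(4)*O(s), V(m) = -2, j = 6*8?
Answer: 0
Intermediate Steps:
O(S) = 0 (O(S) = 6 - 6 = 0)
j = 48
G(s) = 0 (G(s) = -2*0 = 0)
G(j)*3 = 0*3 = 0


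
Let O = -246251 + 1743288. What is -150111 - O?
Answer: -1647148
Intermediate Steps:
O = 1497037
-150111 - O = -150111 - 1*1497037 = -150111 - 1497037 = -1647148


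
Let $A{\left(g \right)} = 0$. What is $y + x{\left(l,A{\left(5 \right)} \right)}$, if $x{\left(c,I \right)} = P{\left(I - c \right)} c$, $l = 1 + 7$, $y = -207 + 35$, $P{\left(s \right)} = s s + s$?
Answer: $276$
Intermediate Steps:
$P{\left(s \right)} = s + s^{2}$ ($P{\left(s \right)} = s^{2} + s = s + s^{2}$)
$y = -172$
$l = 8$
$x{\left(c,I \right)} = c \left(I - c\right) \left(1 + I - c\right)$ ($x{\left(c,I \right)} = \left(I - c\right) \left(1 + \left(I - c\right)\right) c = \left(I - c\right) \left(1 + I - c\right) c = c \left(I - c\right) \left(1 + I - c\right)$)
$y + x{\left(l,A{\left(5 \right)} \right)} = -172 + 8 \left(0 - 8\right) \left(1 + 0 - 8\right) = -172 + 8 \left(-8\right) \left(-7\right) = -172 + 448 = 276$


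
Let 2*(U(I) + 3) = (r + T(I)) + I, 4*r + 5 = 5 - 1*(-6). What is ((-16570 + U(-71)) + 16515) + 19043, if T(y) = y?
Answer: 75659/4 ≈ 18915.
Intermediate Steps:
r = 3/2 (r = -5/4 + (5 - 1*(-6))/4 = -5/4 + (5 + 6)/4 = -5/4 + (¼)*11 = -5/4 + 11/4 = 3/2 ≈ 1.5000)
U(I) = -9/4 + I (U(I) = -3 + ((3/2 + I) + I)/2 = -3 + (3/2 + 2*I)/2 = -3 + (¾ + I) = -9/4 + I)
((-16570 + U(-71)) + 16515) + 19043 = ((-16570 + (-9/4 - 71)) + 16515) + 19043 = ((-16570 - 293/4) + 16515) + 19043 = (-66573/4 + 16515) + 19043 = -513/4 + 19043 = 75659/4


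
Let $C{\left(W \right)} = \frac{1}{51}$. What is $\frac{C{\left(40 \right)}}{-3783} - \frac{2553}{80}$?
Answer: $- \frac{492558029}{15434640} \approx -31.913$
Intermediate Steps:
$C{\left(W \right)} = \frac{1}{51}$
$\frac{C{\left(40 \right)}}{-3783} - \frac{2553}{80} = \frac{1}{51 \left(-3783\right)} - \frac{2553}{80} = \frac{1}{51} \left(- \frac{1}{3783}\right) - \frac{2553}{80} = - \frac{1}{192933} - \frac{2553}{80} = - \frac{492558029}{15434640}$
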